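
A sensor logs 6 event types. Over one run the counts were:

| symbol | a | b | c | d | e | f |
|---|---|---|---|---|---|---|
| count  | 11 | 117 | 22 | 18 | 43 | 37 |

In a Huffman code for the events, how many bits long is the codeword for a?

Huffman merges, smallest pair first:
merge a(11) and d(18): 29
merge c(22) and 29: 51
merge f(37) and e(43): 80
merge 51 and 80: 131
merge b(117) and 131: 248
a's leaf is at depth 4, giving a 4-bit codeword.

4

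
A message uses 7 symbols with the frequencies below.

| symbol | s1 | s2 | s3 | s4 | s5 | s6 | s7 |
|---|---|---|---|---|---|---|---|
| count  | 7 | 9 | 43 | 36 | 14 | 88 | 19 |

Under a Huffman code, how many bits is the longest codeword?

Merge the two lowest-weight nodes at each step:
combine s1(7), s2(9) → 16
combine s5(14), 16 → 30
combine s7(19), 30 → 49
combine s4(36), s3(43) → 79
combine 49, 79 → 128
combine s6(88), 128 → 216
The rarest symbols sit at the bottom; the longest codeword is 5 bits.

5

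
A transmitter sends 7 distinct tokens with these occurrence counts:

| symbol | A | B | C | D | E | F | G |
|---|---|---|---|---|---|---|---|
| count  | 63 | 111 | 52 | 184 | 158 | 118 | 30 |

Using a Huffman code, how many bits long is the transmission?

Greedily combine the two least-frequent nodes:
combine G(30), C(52) → 82
combine A(63), 82 → 145
combine B(111), F(118) → 229
combine 145, E(158) → 303
combine D(184), 229 → 413
combine 303, 413 → 716
The encoded length is the sum of every internal node's weight: 82 + 145 + 229 + 303 + 413 + 716 = 1888 bits.

1888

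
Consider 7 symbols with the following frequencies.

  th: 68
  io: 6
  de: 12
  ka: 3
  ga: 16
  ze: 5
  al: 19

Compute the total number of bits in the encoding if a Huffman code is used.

273

Merge the two smallest weights repeatedly:
combine ka(3), ze(5) → 8
combine io(6), 8 → 14
combine de(12), 14 → 26
combine ga(16), al(19) → 35
combine 26, 35 → 61
combine 61, th(68) → 129
Total encoded bits = sum of merged weights = 8 + 14 + 26 + 35 + 61 + 129 = 273.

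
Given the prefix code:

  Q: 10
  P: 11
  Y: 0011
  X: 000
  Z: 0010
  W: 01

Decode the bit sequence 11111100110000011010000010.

Read left to right; each codeword is recognised as soon as it completes (prefix code):
  11→P | 11→P | 11→P | 0011→Y | 000→X | 0011→Y | 01→W | 000→X | 0010→Z
Decoded message: PPPYXYWXZ

PPPYXYWXZ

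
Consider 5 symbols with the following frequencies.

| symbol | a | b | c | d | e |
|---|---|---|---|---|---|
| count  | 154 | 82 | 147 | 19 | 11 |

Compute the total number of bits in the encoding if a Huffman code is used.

Build the Huffman tree bottom-up:
merge e(11) and d(19): 30
merge 30 and b(82): 112
merge 112 and c(147): 259
merge a(154) and 259: 413
Each symbol's bit-cost is frequency × depth; summing gives 814 bits (equivalently 30 + 112 + 259 + 413).

814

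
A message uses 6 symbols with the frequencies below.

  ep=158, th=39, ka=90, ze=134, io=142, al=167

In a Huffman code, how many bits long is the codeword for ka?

4

Huffman merges, smallest pair first:
merge th(39) and ka(90): 129
merge 129 and ze(134): 263
merge io(142) and ep(158): 300
merge al(167) and 263: 430
merge 300 and 430: 730
The subtree containing ka is merged 4 times, so code length = 4.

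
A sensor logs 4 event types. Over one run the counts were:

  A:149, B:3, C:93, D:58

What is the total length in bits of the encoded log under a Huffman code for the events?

Greedily combine the two least-frequent nodes:
B(3) + D(58) → 61
61 + C(93) → 154
A(149) + 154 → 303
The encoded length is the sum of every internal node's weight: 61 + 154 + 303 = 518 bits.

518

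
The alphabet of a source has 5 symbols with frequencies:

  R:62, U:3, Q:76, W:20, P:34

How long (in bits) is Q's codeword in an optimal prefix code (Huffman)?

Repeatedly merge the two smallest:
combine U(3), W(20) → 23
combine 23, P(34) → 57
combine 57, R(62) → 119
combine Q(76), 119 → 195
Q is a child of the root — depth 1, so its codeword is a single bit.

1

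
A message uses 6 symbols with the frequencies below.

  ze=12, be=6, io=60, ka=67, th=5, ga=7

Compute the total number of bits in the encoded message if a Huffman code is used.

306

Build the Huffman tree bottom-up:
th(5) + be(6) → 11
ga(7) + 11 → 18
ze(12) + 18 → 30
30 + io(60) → 90
ka(67) + 90 → 157
The encoded length is the sum of every internal node's weight: 11 + 18 + 30 + 90 + 157 = 306 bits.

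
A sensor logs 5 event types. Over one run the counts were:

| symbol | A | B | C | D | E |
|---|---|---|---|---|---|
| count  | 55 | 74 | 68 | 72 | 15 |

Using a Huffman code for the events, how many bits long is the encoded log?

Greedily combine the two least-frequent nodes:
combine E(15), A(55) → 70
combine C(68), 70 → 138
combine D(72), B(74) → 146
combine 138, 146 → 284
The encoded length is the sum of every internal node's weight: 70 + 138 + 146 + 284 = 638 bits.

638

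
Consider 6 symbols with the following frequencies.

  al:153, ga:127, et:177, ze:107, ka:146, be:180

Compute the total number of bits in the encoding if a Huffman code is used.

Build the Huffman tree bottom-up:
merge ze(107) and ga(127): 234
merge ka(146) and al(153): 299
merge et(177) and be(180): 357
merge 234 and 299: 533
merge 357 and 533: 890
Each symbol's bit-cost is frequency × depth; summing gives 2313 bits (equivalently 234 + 299 + 357 + 533 + 890).

2313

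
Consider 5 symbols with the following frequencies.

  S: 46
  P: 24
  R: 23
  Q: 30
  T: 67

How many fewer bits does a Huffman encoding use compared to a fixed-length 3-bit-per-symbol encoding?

143

Fixed-length: 3 bits × 190 symbols = 570 bits.
Huffman merges:
combine R(23), P(24) → 47
combine Q(30), S(46) → 76
combine 47, T(67) → 114
combine 76, 114 → 190
Huffman total = 47 + 76 + 114 + 190 = 427 bits.
Saving = 570 − 427 = 143 bits.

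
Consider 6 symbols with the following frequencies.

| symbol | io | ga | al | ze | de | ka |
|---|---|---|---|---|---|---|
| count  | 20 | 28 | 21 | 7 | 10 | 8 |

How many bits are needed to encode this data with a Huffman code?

228

Merge the two smallest weights repeatedly:
merge ze(7) and ka(8): 15
merge de(10) and 15: 25
merge io(20) and al(21): 41
merge 25 and ga(28): 53
merge 41 and 53: 94
Total encoded bits = sum of merged weights = 15 + 25 + 41 + 53 + 94 = 228.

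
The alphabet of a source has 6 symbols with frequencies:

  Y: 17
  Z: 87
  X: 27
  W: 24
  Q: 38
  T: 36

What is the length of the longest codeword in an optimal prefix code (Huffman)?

Merge the two lowest-weight nodes at each step:
Y(17) + W(24) → 41
X(27) + T(36) → 63
Q(38) + 41 → 79
63 + 79 → 142
Z(87) + 142 → 229
Maximum depth reached is 4.

4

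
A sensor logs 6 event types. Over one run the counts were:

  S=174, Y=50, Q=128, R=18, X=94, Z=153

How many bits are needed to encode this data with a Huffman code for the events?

Build the Huffman tree bottom-up:
R(18) + Y(50) → 68
68 + X(94) → 162
Q(128) + Z(153) → 281
162 + S(174) → 336
281 + 336 → 617
Total encoded bits = sum of merged weights = 68 + 162 + 281 + 336 + 617 = 1464.

1464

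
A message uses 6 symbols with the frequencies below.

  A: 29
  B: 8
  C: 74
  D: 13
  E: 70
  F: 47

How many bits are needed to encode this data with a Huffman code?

Merge the two smallest weights repeatedly:
B(8) + D(13) → 21
21 + A(29) → 50
F(47) + 50 → 97
E(70) + C(74) → 144
97 + 144 → 241
Total encoded bits = sum of merged weights = 21 + 50 + 97 + 144 + 241 = 553.

553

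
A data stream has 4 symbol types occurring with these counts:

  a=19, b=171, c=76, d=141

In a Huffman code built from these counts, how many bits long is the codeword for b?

1

Repeatedly merge the two smallest:
combine a(19), c(76) → 95
combine 95, d(141) → 236
combine b(171), 236 → 407
b is merged only at the final step, so code length = 1.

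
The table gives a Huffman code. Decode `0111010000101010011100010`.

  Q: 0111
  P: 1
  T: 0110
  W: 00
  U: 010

Read left to right; each codeword is recognised as soon as it completes (prefix code):
  0111→Q | 010→U | 00→W | 010→U | 1→P | 010→U | 0111→Q | 00→W | 010→U
Decoded message: QUWUPUQWU

QUWUPUQWU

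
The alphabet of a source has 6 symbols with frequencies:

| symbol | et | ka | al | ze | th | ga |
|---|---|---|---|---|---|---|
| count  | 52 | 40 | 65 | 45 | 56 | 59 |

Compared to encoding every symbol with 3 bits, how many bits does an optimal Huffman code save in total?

124

Fixed-length: 3 bits × 317 symbols = 951 bits.
Huffman merges:
merge ka(40) and ze(45): 85
merge et(52) and th(56): 108
merge ga(59) and al(65): 124
merge 85 and 108: 193
merge 124 and 193: 317
Huffman total = 85 + 108 + 124 + 193 + 317 = 827 bits.
Saving = 951 − 827 = 124 bits.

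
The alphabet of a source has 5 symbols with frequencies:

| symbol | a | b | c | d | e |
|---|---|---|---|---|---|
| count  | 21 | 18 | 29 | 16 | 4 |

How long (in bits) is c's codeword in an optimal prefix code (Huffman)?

2

Huffman merges, smallest pair first:
e(4) + d(16) → 20
b(18) + 20 → 38
a(21) + c(29) → 50
38 + 50 → 88
The subtree containing c is merged 2 times, so code length = 2.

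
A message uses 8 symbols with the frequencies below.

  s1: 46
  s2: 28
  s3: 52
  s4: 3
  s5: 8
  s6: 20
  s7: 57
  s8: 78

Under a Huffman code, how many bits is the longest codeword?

Merge the two lowest-weight nodes at each step:
s4(3) + s5(8) → 11
11 + s6(20) → 31
s2(28) + 31 → 59
s1(46) + s3(52) → 98
s7(57) + 59 → 116
s8(78) + 98 → 176
116 + 176 → 292
The rarest symbols sit at the bottom; the longest codeword is 5 bits.

5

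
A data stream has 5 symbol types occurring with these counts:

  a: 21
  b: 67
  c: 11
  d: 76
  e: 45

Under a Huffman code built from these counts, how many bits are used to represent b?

Repeatedly merge the two smallest:
c(11) + a(21) → 32
32 + e(45) → 77
b(67) + d(76) → 143
77 + 143 → 220
b's leaf is at depth 2, giving a 2-bit codeword.

2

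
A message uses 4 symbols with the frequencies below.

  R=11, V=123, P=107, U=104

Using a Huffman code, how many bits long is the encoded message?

682

Merge the two smallest weights repeatedly:
R(11) + U(104) → 115
P(107) + 115 → 222
V(123) + 222 → 345
Each symbol's bit-cost is frequency × depth; summing gives 682 bits (equivalently 115 + 222 + 345).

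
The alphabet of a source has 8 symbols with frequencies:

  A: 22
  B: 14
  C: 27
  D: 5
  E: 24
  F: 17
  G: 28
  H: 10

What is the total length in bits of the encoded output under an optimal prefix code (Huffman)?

Greedily combine the two least-frequent nodes:
combine D(5), H(10) → 15
combine B(14), 15 → 29
combine F(17), A(22) → 39
combine E(24), C(27) → 51
combine G(28), 29 → 57
combine 39, 51 → 90
combine 57, 90 → 147
The encoded length is the sum of every internal node's weight: 15 + 29 + 39 + 51 + 57 + 90 + 147 = 428 bits.

428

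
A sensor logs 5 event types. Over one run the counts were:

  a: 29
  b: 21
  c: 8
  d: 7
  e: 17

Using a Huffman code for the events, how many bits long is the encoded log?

179

Build the Huffman tree bottom-up:
d(7) + c(8) → 15
15 + e(17) → 32
b(21) + a(29) → 50
32 + 50 → 82
Each symbol's bit-cost is frequency × depth; summing gives 179 bits (equivalently 15 + 32 + 50 + 82).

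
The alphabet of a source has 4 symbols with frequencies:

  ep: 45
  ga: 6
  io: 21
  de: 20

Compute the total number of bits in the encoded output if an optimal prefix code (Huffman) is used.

Greedily combine the two least-frequent nodes:
combine ga(6), de(20) → 26
combine io(21), 26 → 47
combine ep(45), 47 → 92
Each symbol's bit-cost is frequency × depth; summing gives 165 bits (equivalently 26 + 47 + 92).

165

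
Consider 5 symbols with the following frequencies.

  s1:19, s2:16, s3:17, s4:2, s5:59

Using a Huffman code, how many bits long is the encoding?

Build the Huffman tree bottom-up:
s4(2) + s2(16) → 18
s3(17) + 18 → 35
s1(19) + 35 → 54
54 + s5(59) → 113
Each symbol's bit-cost is frequency × depth; summing gives 220 bits (equivalently 18 + 35 + 54 + 113).

220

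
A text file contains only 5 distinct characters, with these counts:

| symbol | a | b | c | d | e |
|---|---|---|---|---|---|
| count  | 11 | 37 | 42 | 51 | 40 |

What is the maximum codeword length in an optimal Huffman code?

3

Merge the two lowest-weight nodes at each step:
a(11) + b(37) → 48
e(40) + c(42) → 82
48 + d(51) → 99
82 + 99 → 181
The first pair merged (a, b) ends up deepest, at depth 3.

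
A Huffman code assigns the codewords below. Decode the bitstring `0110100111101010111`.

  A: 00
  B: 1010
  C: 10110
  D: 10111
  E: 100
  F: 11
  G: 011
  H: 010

GHGFHD

Read left to right; each codeword is recognised as soon as it completes (prefix code):
  011→G | 010→H | 011→G | 11→F | 010→H | 10111→D
Decoded message: GHGFHD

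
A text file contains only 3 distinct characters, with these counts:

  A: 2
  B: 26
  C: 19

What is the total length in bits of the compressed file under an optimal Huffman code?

68

Build the Huffman tree bottom-up:
combine A(2), C(19) → 21
combine 21, B(26) → 47
Total encoded bits = sum of merged weights = 21 + 47 = 68.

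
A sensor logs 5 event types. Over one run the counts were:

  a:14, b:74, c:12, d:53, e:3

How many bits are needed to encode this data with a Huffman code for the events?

Greedily combine the two least-frequent nodes:
e(3) + c(12) → 15
a(14) + 15 → 29
29 + d(53) → 82
b(74) + 82 → 156
Each symbol's bit-cost is frequency × depth; summing gives 282 bits (equivalently 15 + 29 + 82 + 156).

282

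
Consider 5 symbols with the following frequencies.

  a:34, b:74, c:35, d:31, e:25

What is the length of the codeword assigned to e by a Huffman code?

Huffman merges, smallest pair first:
combine e(25), d(31) → 56
combine a(34), c(35) → 69
combine 56, 69 → 125
combine b(74), 125 → 199
e sits 3 levels below the root, so its codeword is 3 bits.

3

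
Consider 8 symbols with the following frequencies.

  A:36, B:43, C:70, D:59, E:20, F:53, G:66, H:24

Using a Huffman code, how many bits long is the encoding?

Merge the two smallest weights repeatedly:
E(20) + H(24) → 44
A(36) + B(43) → 79
44 + F(53) → 97
D(59) + G(66) → 125
C(70) + 79 → 149
97 + 125 → 222
149 + 222 → 371
The encoded length is the sum of every internal node's weight: 44 + 79 + 97 + 125 + 149 + 222 + 371 = 1087 bits.

1087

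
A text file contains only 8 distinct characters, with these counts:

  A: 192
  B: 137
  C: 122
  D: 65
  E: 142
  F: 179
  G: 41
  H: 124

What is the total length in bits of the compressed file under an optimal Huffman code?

Build the Huffman tree bottom-up:
combine G(41), D(65) → 106
combine 106, C(122) → 228
combine H(124), B(137) → 261
combine E(142), F(179) → 321
combine A(192), 228 → 420
combine 261, 321 → 582
combine 420, 582 → 1002
Total encoded bits = sum of merged weights = 106 + 228 + 261 + 321 + 420 + 582 + 1002 = 2920.

2920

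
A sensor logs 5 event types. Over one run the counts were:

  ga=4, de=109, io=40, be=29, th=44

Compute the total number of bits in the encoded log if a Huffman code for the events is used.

449

Greedily combine the two least-frequent nodes:
ga(4) + be(29) → 33
33 + io(40) → 73
th(44) + 73 → 117
de(109) + 117 → 226
The encoded length is the sum of every internal node's weight: 33 + 73 + 117 + 226 = 449 bits.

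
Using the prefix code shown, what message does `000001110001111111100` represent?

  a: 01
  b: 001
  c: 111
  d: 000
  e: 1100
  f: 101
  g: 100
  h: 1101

dbeaccg

Read left to right; each codeword is recognised as soon as it completes (prefix code):
  000→d | 001→b | 1100→e | 01→a | 111→c | 111→c | 100→g
Decoded message: dbeaccg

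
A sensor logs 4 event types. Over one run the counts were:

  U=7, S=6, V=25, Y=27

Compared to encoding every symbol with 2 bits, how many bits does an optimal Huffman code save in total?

14

Fixed-length: 2 bits × 65 symbols = 130 bits.
Huffman merges:
S(6) + U(7) → 13
13 + V(25) → 38
Y(27) + 38 → 65
Huffman total = 13 + 38 + 65 = 116 bits.
Saving = 130 − 116 = 14 bits.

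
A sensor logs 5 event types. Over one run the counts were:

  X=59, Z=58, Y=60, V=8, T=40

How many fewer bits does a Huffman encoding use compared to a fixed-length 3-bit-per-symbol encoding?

177

Fixed-length: 3 bits × 225 symbols = 675 bits.
Huffman merges:
merge V(8) and T(40): 48
merge 48 and Z(58): 106
merge X(59) and Y(60): 119
merge 106 and 119: 225
Huffman total = 48 + 106 + 119 + 225 = 498 bits.
Saving = 675 − 498 = 177 bits.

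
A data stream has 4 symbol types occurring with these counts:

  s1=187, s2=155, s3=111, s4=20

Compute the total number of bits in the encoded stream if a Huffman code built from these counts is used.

890

Greedily combine the two least-frequent nodes:
s4(20) + s3(111) → 131
131 + s2(155) → 286
s1(187) + 286 → 473
Total encoded bits = sum of merged weights = 131 + 286 + 473 = 890.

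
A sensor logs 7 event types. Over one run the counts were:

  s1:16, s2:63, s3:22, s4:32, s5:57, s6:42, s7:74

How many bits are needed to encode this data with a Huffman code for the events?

Build the Huffman tree bottom-up:
s1(16) + s3(22) → 38
s4(32) + 38 → 70
s6(42) + s5(57) → 99
s2(63) + 70 → 133
s7(74) + 99 → 173
133 + 173 → 306
The encoded length is the sum of every internal node's weight: 38 + 70 + 99 + 133 + 173 + 306 = 819 bits.

819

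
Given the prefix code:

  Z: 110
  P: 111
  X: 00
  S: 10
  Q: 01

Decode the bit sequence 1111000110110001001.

Read left to right; each codeword is recognised as soon as it completes (prefix code):
  111→P | 10→S | 00→X | 110→Z | 110→Z | 00→X | 10→S | 01→Q
Decoded message: PSXZZXSQ

PSXZZXSQ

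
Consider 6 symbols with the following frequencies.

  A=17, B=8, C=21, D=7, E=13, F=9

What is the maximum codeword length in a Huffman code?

3

Merge the two lowest-weight nodes at each step:
combine D(7), B(8) → 15
combine F(9), E(13) → 22
combine 15, A(17) → 32
combine C(21), 22 → 43
combine 32, 43 → 75
The first pair merged (D, B) ends up deepest, at depth 3.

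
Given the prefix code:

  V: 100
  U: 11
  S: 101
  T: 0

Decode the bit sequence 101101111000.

SSUVT

Read left to right; each codeword is recognised as soon as it completes (prefix code):
  101→S | 101→S | 11→U | 100→V | 0→T
Decoded message: SSUVT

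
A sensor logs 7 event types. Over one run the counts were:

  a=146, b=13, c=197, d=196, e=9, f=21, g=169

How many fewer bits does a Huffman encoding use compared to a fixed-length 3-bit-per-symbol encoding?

497

Fixed-length: 3 bits × 751 symbols = 2253 bits.
Huffman merges:
combine e(9), b(13) → 22
combine f(21), 22 → 43
combine 43, a(146) → 189
combine g(169), 189 → 358
combine d(196), c(197) → 393
combine 358, 393 → 751
Huffman total = 22 + 43 + 189 + 358 + 393 + 751 = 1756 bits.
Saving = 2253 − 1756 = 497 bits.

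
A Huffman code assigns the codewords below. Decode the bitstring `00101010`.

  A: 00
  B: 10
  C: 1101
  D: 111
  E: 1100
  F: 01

Read left to right; each codeword is recognised as soon as it completes (prefix code):
  00→A | 10→B | 10→B | 10→B
Decoded message: ABBB

ABBB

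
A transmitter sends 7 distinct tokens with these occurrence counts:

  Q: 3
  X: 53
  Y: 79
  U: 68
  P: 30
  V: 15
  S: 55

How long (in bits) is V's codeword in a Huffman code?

5

Huffman merges, smallest pair first:
Q(3) + V(15) → 18
18 + P(30) → 48
48 + X(53) → 101
S(55) + U(68) → 123
Y(79) + 101 → 180
123 + 180 → 303
V sits 5 levels below the root, so its codeword is 5 bits.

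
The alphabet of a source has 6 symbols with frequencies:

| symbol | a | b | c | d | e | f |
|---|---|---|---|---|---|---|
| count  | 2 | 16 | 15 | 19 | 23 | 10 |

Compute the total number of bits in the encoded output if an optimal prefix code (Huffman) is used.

209

Build the Huffman tree bottom-up:
merge a(2) and f(10): 12
merge 12 and c(15): 27
merge b(16) and d(19): 35
merge e(23) and 27: 50
merge 35 and 50: 85
Each symbol's bit-cost is frequency × depth; summing gives 209 bits (equivalently 12 + 27 + 35 + 50 + 85).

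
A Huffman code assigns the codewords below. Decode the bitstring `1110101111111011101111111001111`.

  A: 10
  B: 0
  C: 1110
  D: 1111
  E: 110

CADCCDCBD

Read left to right; each codeword is recognised as soon as it completes (prefix code):
  1110→C | 10→A | 1111→D | 1110→C | 1110→C | 1111→D | 1110→C | 0→B | 1111→D
Decoded message: CADCCDCBD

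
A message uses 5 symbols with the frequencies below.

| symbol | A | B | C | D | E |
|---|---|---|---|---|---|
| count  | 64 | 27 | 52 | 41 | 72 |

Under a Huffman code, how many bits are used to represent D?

3

Build the tree from the bottom:
merge B(27) and D(41): 68
merge C(52) and A(64): 116
merge 68 and E(72): 140
merge 116 and 140: 256
D sits 3 levels below the root, so its codeword is 3 bits.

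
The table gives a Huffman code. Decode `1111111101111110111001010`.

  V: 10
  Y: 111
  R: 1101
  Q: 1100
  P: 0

Read left to right; each codeword is recognised as soon as it completes (prefix code):
  111→Y | 111→Y | 1101→R | 111→Y | 1101→R | 1100→Q | 10→V | 10→V
Decoded message: YYRYRQVV

YYRYRQVV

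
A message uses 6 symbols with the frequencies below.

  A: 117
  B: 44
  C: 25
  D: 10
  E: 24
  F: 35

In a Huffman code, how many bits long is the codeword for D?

Repeatedly merge the two smallest:
D(10) + E(24) → 34
C(25) + 34 → 59
F(35) + B(44) → 79
59 + 79 → 138
A(117) + 138 → 255
D's leaf is at depth 4, giving a 4-bit codeword.

4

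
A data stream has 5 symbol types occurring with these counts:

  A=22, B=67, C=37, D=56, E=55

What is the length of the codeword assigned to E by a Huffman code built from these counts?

2

Repeatedly merge the two smallest:
merge A(22) and C(37): 59
merge E(55) and D(56): 111
merge 59 and B(67): 126
merge 111 and 126: 237
E's leaf is at depth 2, giving a 2-bit codeword.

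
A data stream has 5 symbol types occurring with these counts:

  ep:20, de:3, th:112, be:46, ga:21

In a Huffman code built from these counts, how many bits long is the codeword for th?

1

Huffman merges, smallest pair first:
combine de(3), ep(20) → 23
combine ga(21), 23 → 44
combine 44, be(46) → 90
combine 90, th(112) → 202
th is merged only at the final step, so code length = 1.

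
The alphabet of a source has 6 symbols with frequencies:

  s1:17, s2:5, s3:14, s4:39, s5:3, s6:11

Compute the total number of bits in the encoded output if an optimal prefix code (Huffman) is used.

Greedily combine the two least-frequent nodes:
merge s5(3) and s2(5): 8
merge 8 and s6(11): 19
merge s3(14) and s1(17): 31
merge 19 and 31: 50
merge s4(39) and 50: 89
The encoded length is the sum of every internal node's weight: 8 + 19 + 31 + 50 + 89 = 197 bits.

197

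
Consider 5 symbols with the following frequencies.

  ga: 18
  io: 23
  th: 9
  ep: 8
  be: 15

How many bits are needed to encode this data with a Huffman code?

163

Greedily combine the two least-frequent nodes:
merge ep(8) and th(9): 17
merge be(15) and 17: 32
merge ga(18) and io(23): 41
merge 32 and 41: 73
Each symbol's bit-cost is frequency × depth; summing gives 163 bits (equivalently 17 + 32 + 41 + 73).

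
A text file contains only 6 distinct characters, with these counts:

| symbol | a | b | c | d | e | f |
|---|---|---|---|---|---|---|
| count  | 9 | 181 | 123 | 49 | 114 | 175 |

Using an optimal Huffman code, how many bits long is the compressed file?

1532

Greedily combine the two least-frequent nodes:
a(9) + d(49) → 58
58 + e(114) → 172
c(123) + 172 → 295
f(175) + b(181) → 356
295 + 356 → 651
The encoded length is the sum of every internal node's weight: 58 + 172 + 295 + 356 + 651 = 1532 bits.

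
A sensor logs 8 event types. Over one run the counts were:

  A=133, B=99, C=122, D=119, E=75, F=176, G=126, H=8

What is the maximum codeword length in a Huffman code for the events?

Merge the two lowest-weight nodes at each step:
merge H(8) and E(75): 83
merge 83 and B(99): 182
merge D(119) and C(122): 241
merge G(126) and A(133): 259
merge F(176) and 182: 358
merge 241 and 259: 500
merge 358 and 500: 858
The first pair merged (H, E) ends up deepest, at depth 4.

4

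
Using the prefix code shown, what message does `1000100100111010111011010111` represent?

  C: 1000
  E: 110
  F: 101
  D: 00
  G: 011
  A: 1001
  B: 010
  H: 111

Read left to right; each codeword is recognised as soon as it completes (prefix code):
  1000→C | 1001→A | 00→D | 111→H | 010→B | 111→H | 011→G | 010→B | 111→H
Decoded message: CADHBHGBH

CADHBHGBH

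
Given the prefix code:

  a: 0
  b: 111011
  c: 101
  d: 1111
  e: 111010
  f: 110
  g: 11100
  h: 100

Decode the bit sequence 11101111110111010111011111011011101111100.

bdaebbabg

Read left to right; each codeword is recognised as soon as it completes (prefix code):
  111011→b | 1111→d | 0→a | 111010→e | 111011→b | 111011→b | 0→a | 111011→b | 11100→g
Decoded message: bdaebbabg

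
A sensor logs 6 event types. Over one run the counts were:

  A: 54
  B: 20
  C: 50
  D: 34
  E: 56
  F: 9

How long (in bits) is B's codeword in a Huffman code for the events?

Repeatedly merge the two smallest:
combine F(9), B(20) → 29
combine 29, D(34) → 63
combine C(50), A(54) → 104
combine E(56), 63 → 119
combine 104, 119 → 223
The subtree containing B is merged 4 times, so code length = 4.

4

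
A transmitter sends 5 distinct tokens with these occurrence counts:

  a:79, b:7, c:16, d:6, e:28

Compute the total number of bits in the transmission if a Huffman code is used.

Build the Huffman tree bottom-up:
d(6) + b(7) → 13
13 + c(16) → 29
e(28) + 29 → 57
57 + a(79) → 136
The encoded length is the sum of every internal node's weight: 13 + 29 + 57 + 136 = 235 bits.

235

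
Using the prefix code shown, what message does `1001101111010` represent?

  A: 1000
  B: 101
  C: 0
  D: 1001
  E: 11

Read left to right; each codeword is recognised as soon as it completes (prefix code):
  1001→D | 101→B | 11→E | 101→B | 0→C
Decoded message: DBEBC

DBEBC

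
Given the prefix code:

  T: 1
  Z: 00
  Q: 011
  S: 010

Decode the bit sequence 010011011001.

SQQZT

Read left to right; each codeword is recognised as soon as it completes (prefix code):
  010→S | 011→Q | 011→Q | 00→Z | 1→T
Decoded message: SQQZT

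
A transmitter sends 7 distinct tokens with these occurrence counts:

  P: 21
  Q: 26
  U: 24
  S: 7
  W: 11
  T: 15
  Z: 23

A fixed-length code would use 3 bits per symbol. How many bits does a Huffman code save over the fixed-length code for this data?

32

Fixed-length: 3 bits × 127 symbols = 381 bits.
Huffman merges:
S(7) + W(11) → 18
T(15) + 18 → 33
P(21) + Z(23) → 44
U(24) + Q(26) → 50
33 + 44 → 77
50 + 77 → 127
Huffman total = 18 + 33 + 44 + 50 + 77 + 127 = 349 bits.
Saving = 381 − 349 = 32 bits.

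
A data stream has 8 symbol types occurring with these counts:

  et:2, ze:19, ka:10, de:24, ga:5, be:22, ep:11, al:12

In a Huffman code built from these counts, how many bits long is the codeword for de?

2

Build the tree from the bottom:
et(2) + ga(5) → 7
7 + ka(10) → 17
ep(11) + al(12) → 23
17 + ze(19) → 36
be(22) + 23 → 45
de(24) + 36 → 60
45 + 60 → 105
de's leaf is at depth 2, giving a 2-bit codeword.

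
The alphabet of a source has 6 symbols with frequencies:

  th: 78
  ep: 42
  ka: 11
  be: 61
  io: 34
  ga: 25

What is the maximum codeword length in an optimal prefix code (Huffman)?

Merge the two lowest-weight nodes at each step:
combine ka(11), ga(25) → 36
combine io(34), 36 → 70
combine ep(42), be(61) → 103
combine 70, th(78) → 148
combine 103, 148 → 251
The first pair merged (ka, ga) ends up deepest, at depth 4.

4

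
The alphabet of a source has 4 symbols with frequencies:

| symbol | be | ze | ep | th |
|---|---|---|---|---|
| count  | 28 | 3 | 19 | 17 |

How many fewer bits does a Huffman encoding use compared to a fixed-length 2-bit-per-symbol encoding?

8

Fixed-length: 2 bits × 67 symbols = 134 bits.
Huffman merges:
combine ze(3), th(17) → 20
combine ep(19), 20 → 39
combine be(28), 39 → 67
Huffman total = 20 + 39 + 67 = 126 bits.
Saving = 134 − 126 = 8 bits.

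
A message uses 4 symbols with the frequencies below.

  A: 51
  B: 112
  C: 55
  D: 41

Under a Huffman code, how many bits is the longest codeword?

Merge the two lowest-weight nodes at each step:
D(41) + A(51) → 92
C(55) + 92 → 147
B(112) + 147 → 259
The rarest symbols sit at the bottom; the longest codeword is 3 bits.

3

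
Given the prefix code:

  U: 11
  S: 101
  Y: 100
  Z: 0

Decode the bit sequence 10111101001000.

Read left to right; each codeword is recognised as soon as it completes (prefix code):
  101→S | 11→U | 101→S | 0→Z | 0→Z | 100→Y | 0→Z
Decoded message: SUSZZYZ

SUSZZYZ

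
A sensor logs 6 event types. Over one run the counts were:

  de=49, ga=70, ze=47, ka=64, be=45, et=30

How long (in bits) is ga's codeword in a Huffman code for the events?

Huffman merges, smallest pair first:
et(30) + be(45) → 75
ze(47) + de(49) → 96
ka(64) + ga(70) → 134
75 + 96 → 171
134 + 171 → 305
The subtree containing ga is merged 2 times, so code length = 2.

2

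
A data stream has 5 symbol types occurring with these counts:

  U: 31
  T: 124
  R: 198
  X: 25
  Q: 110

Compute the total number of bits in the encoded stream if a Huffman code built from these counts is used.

Build the Huffman tree bottom-up:
combine X(25), U(31) → 56
combine 56, Q(110) → 166
combine T(124), 166 → 290
combine R(198), 290 → 488
Total encoded bits = sum of merged weights = 56 + 166 + 290 + 488 = 1000.

1000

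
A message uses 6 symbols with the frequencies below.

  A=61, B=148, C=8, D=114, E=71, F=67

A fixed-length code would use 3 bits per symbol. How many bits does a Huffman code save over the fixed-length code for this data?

264

Fixed-length: 3 bits × 469 symbols = 1407 bits.
Huffman merges:
merge C(8) and A(61): 69
merge F(67) and 69: 136
merge E(71) and D(114): 185
merge 136 and B(148): 284
merge 185 and 284: 469
Huffman total = 69 + 136 + 185 + 284 + 469 = 1143 bits.
Saving = 1407 − 1143 = 264 bits.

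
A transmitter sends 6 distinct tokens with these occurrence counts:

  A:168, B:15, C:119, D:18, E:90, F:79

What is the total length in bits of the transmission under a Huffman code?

1123

Greedily combine the two least-frequent nodes:
combine B(15), D(18) → 33
combine 33, F(79) → 112
combine E(90), 112 → 202
combine C(119), A(168) → 287
combine 202, 287 → 489
Each symbol's bit-cost is frequency × depth; summing gives 1123 bits (equivalently 33 + 112 + 202 + 287 + 489).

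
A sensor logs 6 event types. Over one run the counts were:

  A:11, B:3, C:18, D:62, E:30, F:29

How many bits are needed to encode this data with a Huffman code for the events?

Merge the two smallest weights repeatedly:
combine B(3), A(11) → 14
combine 14, C(18) → 32
combine F(29), E(30) → 59
combine 32, 59 → 91
combine D(62), 91 → 153
Each symbol's bit-cost is frequency × depth; summing gives 349 bits (equivalently 14 + 32 + 59 + 91 + 153).

349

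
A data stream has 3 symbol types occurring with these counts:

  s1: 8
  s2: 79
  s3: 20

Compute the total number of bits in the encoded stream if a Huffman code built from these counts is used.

Greedily combine the two least-frequent nodes:
combine s1(8), s3(20) → 28
combine 28, s2(79) → 107
Each symbol's bit-cost is frequency × depth; summing gives 135 bits (equivalently 28 + 107).

135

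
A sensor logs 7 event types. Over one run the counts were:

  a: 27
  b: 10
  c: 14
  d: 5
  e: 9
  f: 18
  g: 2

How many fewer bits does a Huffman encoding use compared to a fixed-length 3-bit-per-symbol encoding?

38

Fixed-length: 3 bits × 85 symbols = 255 bits.
Huffman merges:
merge g(2) and d(5): 7
merge 7 and e(9): 16
merge b(10) and c(14): 24
merge 16 and f(18): 34
merge 24 and a(27): 51
merge 34 and 51: 85
Huffman total = 7 + 16 + 24 + 34 + 51 + 85 = 217 bits.
Saving = 255 − 217 = 38 bits.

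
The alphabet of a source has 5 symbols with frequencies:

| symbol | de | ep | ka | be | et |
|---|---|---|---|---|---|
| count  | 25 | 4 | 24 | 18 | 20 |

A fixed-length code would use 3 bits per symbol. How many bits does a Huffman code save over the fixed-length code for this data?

Fixed-length: 3 bits × 91 symbols = 273 bits.
Huffman merges:
ep(4) + be(18) → 22
et(20) + 22 → 42
ka(24) + de(25) → 49
42 + 49 → 91
Huffman total = 22 + 42 + 49 + 91 = 204 bits.
Saving = 273 − 204 = 69 bits.

69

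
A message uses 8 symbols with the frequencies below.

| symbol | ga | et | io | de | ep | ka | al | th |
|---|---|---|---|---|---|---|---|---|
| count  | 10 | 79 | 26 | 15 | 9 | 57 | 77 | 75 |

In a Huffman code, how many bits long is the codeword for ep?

Build the tree from the bottom:
combine ep(9), ga(10) → 19
combine de(15), 19 → 34
combine io(26), 34 → 60
combine ka(57), 60 → 117
combine th(75), al(77) → 152
combine et(79), 117 → 196
combine 152, 196 → 348
ep sits 6 levels below the root, so its codeword is 6 bits.

6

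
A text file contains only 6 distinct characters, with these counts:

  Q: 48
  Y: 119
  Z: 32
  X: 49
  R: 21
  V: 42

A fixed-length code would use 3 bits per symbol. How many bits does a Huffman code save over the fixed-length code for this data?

Fixed-length: 3 bits × 311 symbols = 933 bits.
Huffman merges:
combine R(21), Z(32) → 53
combine V(42), Q(48) → 90
combine X(49), 53 → 102
combine 90, 102 → 192
combine Y(119), 192 → 311
Huffman total = 53 + 90 + 102 + 192 + 311 = 748 bits.
Saving = 933 − 748 = 185 bits.

185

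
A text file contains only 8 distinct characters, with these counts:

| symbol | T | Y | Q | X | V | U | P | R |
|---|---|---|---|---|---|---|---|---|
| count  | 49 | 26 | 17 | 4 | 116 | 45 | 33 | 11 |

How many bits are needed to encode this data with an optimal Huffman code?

Greedily combine the two least-frequent nodes:
merge X(4) and R(11): 15
merge 15 and Q(17): 32
merge Y(26) and 32: 58
merge P(33) and U(45): 78
merge T(49) and 58: 107
merge 78 and 107: 185
merge V(116) and 185: 301
Each symbol's bit-cost is frequency × depth; summing gives 776 bits (equivalently 15 + 32 + 58 + 78 + 107 + 185 + 301).

776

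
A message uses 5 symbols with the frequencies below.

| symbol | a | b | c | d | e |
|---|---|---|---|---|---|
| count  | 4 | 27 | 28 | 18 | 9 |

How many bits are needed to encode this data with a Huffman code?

Merge the two smallest weights repeatedly:
merge a(4) and e(9): 13
merge 13 and d(18): 31
merge b(27) and c(28): 55
merge 31 and 55: 86
Each symbol's bit-cost is frequency × depth; summing gives 185 bits (equivalently 13 + 31 + 55 + 86).

185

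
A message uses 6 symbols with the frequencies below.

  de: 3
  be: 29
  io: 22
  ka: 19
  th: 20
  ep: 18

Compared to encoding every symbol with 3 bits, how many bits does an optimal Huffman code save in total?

Fixed-length: 3 bits × 111 symbols = 333 bits.
Huffman merges:
de(3) + ep(18) → 21
ka(19) + th(20) → 39
21 + io(22) → 43
be(29) + 39 → 68
43 + 68 → 111
Huffman total = 21 + 39 + 43 + 68 + 111 = 282 bits.
Saving = 333 − 282 = 51 bits.

51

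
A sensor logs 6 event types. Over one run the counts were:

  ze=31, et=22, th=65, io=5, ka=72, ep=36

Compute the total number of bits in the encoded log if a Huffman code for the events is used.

547

Merge the two smallest weights repeatedly:
combine io(5), et(22) → 27
combine 27, ze(31) → 58
combine ep(36), 58 → 94
combine th(65), ka(72) → 137
combine 94, 137 → 231
The encoded length is the sum of every internal node's weight: 27 + 58 + 94 + 137 + 231 = 547 bits.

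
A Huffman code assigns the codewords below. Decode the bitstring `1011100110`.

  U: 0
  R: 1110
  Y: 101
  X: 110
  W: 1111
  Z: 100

YXUX

Read left to right; each codeword is recognised as soon as it completes (prefix code):
  101→Y | 110→X | 0→U | 110→X
Decoded message: YXUX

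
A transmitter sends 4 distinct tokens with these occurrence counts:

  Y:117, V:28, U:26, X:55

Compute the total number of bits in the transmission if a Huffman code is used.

Build the Huffman tree bottom-up:
U(26) + V(28) → 54
54 + X(55) → 109
109 + Y(117) → 226
The encoded length is the sum of every internal node's weight: 54 + 109 + 226 = 389 bits.

389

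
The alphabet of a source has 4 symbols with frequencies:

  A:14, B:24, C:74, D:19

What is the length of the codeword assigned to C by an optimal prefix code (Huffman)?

1

Build the tree from the bottom:
merge A(14) and D(19): 33
merge B(24) and 33: 57
merge 57 and C(74): 131
C is merged only at the final step, so code length = 1.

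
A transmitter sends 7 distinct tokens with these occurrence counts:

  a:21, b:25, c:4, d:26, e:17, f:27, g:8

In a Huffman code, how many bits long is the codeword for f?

Huffman merges, smallest pair first:
merge c(4) and g(8): 12
merge 12 and e(17): 29
merge a(21) and b(25): 46
merge d(26) and f(27): 53
merge 29 and 46: 75
merge 53 and 75: 128
The subtree containing f is merged 2 times, so code length = 2.

2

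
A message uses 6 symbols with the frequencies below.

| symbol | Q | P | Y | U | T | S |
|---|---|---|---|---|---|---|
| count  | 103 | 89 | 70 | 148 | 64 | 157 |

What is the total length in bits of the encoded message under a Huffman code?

Greedily combine the two least-frequent nodes:
T(64) + Y(70) → 134
P(89) + Q(103) → 192
134 + U(148) → 282
S(157) + 192 → 349
282 + 349 → 631
Total encoded bits = sum of merged weights = 134 + 192 + 282 + 349 + 631 = 1588.

1588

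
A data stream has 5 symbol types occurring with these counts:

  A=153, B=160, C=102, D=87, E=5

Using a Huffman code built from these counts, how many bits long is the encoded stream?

1106

Merge the two smallest weights repeatedly:
merge E(5) and D(87): 92
merge 92 and C(102): 194
merge A(153) and B(160): 313
merge 194 and 313: 507
The encoded length is the sum of every internal node's weight: 92 + 194 + 313 + 507 = 1106 bits.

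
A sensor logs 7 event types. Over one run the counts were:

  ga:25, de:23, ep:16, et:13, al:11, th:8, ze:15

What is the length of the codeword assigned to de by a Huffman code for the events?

2

Build the tree from the bottom:
merge th(8) and al(11): 19
merge et(13) and ze(15): 28
merge ep(16) and 19: 35
merge de(23) and ga(25): 48
merge 28 and 35: 63
merge 48 and 63: 111
The subtree containing de is merged 2 times, so code length = 2.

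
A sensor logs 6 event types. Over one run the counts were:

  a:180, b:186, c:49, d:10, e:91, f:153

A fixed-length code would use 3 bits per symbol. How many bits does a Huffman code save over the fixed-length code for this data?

460

Fixed-length: 3 bits × 669 symbols = 2007 bits.
Huffman merges:
merge d(10) and c(49): 59
merge 59 and e(91): 150
merge 150 and f(153): 303
merge a(180) and b(186): 366
merge 303 and 366: 669
Huffman total = 59 + 150 + 303 + 366 + 669 = 1547 bits.
Saving = 2007 − 1547 = 460 bits.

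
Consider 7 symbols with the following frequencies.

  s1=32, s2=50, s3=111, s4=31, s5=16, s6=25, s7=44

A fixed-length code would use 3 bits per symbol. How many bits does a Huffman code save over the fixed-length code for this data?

120

Fixed-length: 3 bits × 309 symbols = 927 bits.
Huffman merges:
s5(16) + s6(25) → 41
s4(31) + s1(32) → 63
41 + s7(44) → 85
s2(50) + 63 → 113
85 + s3(111) → 196
113 + 196 → 309
Huffman total = 41 + 63 + 85 + 113 + 196 + 309 = 807 bits.
Saving = 927 − 807 = 120 bits.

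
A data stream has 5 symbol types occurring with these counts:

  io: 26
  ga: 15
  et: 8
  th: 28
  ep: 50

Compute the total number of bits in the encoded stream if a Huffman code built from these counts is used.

Greedily combine the two least-frequent nodes:
et(8) + ga(15) → 23
23 + io(26) → 49
th(28) + 49 → 77
ep(50) + 77 → 127
The encoded length is the sum of every internal node's weight: 23 + 49 + 77 + 127 = 276 bits.

276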